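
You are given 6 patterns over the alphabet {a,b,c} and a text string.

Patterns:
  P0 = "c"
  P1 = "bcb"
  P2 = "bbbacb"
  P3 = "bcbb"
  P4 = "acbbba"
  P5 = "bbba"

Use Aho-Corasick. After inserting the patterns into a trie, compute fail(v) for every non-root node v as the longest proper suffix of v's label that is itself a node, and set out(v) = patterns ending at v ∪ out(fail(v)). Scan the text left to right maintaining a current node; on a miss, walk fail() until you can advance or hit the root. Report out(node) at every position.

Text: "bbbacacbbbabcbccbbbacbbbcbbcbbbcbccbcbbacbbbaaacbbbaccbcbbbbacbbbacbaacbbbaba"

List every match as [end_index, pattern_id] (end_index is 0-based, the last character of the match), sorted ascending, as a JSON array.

Build automaton:
Trie nodes:
  0='ε' goto a→11 b→2 c→1
  1='c' goto ·  ←P0
  2='b' goto b→5 c→3
  3='bc' goto b→4
  4='bcb' goto b→10  ←P1
  5='bb' goto b→6
  6='bbb' goto a→7
  7='bbba' goto c→8  ←P5
  8='bbbac' goto b→9
  9='bbbacb' goto ·  ←P2
  10='bcbb' goto ·  ←P3
  11='a' goto c→12
  12='ac' goto b→13
  13='acb' goto b→14
  14='acbb' goto b→15
  15='acbbb' goto a→16
  16='acbbba' goto ·  ←P4

BFS fail/out derivation:
  n1('c'): parent n0 fail=0; on 'c' 0 → fail=0;  out {0}∪∅={0}
  n2('b'): parent n0 fail=0; on 'b' 0 → fail=0;  out ∅∪∅=∅
  n11('a'): parent n0 fail=0; on 'a' 0 → fail=0;  out ∅∪∅=∅
  n3('bc'): parent n2 fail=0; on 'c' 0 → fail=1;  out ∅∪{0}={0}
  n5('bb'): parent n2 fail=0; on 'b' 0 → fail=2;  out ∅∪∅=∅
  n12('ac'): parent n11 fail=0; on 'c' 0 → fail=1;  out ∅∪{0}={0}
  n4('bcb'): parent n3 fail=1; on 'b' 1→0 → fail=2;  out {1}∪∅={1}
  n6('bbb'): parent n5 fail=2; on 'b' 2 → fail=5;  out ∅∪∅=∅
  n13('acb'): parent n12 fail=1; on 'b' 1→0 → fail=2;  out ∅∪∅=∅
  n7('bbba'): parent n6 fail=5; on 'a' 5→2→0 → fail=11;  out {5}∪∅={5}
  n10('bcbb'): parent n4 fail=2; on 'b' 2 → fail=5;  out {3}∪∅={3}
  n14('acbb'): parent n13 fail=2; on 'b' 2 → fail=5;  out ∅∪∅=∅
  n8('bbbac'): parent n7 fail=11; on 'c' 11 → fail=12;  out ∅∪{0}={0}
  n15('acbbb'): parent n14 fail=5; on 'b' 5 → fail=6;  out ∅∪∅=∅
  n9('bbbacb'): parent n8 fail=12; on 'b' 12 → fail=13;  out {2}∪∅={2}
  n16('acbbba'): parent n15 fail=6; on 'a' 6 → fail=7;  out {4}∪{5}={4,5}

Run:
i=0 'b': node 0→2
i=1 'b': node 2→5
i=2 'b': node 5→6
i=3 'a': node 6→7  ** P5@[0:3]
i=4 'c': node 7→8  ** P0@[4:4]
i=5 'a': node 8→11 (fail-walked)
i=6 'c': node 11→12  ** P0@[6:6]
i=7 'b': node 12→13
i=8 'b': node 13→14
i=9 'b': node 14→15
i=10 'a': node 15→16  ** P4@[5:10],P5@[7:10]
i=11 'b': node 16→2 (fail-walked)
i=12 'c': node 2→3  ** P0@[12:12]
i=13 'b': node 3→4  ** P1@[11:13]
i=14 'c': node 4→3 (fail-walked)  ** P0@[14:14]
i=15 'c': node 3→1 (fail-walked)  ** P0@[15:15]
i=16 'b': node 1→2 (fail-walked)
i=17 'b': node 2→5
i=18 'b': node 5→6
i=19 'a': node 6→7  ** P5@[16:19]
i=20 'c': node 7→8  ** P0@[20:20]
i=21 'b': node 8→9  ** P2@[16:21]
i=22 'b': node 9→14 (fail-walked)
i=23 'b': node 14→15
i=24 'c': node 15→3 (fail-walked)  ** P0@[24:24]
i=25 'b': node 3→4  ** P1@[23:25]
i=26 'b': node 4→10  ** P3@[23:26]
i=27 'c': node 10→3 (fail-walked)  ** P0@[27:27]
i=28 'b': node 3→4  ** P1@[26:28]
i=29 'b': node 4→10  ** P3@[26:29]
i=30 'b': node 10→6 (fail-walked)
i=31 'c': node 6→3 (fail-walked)  ** P0@[31:31]
i=32 'b': node 3→4  ** P1@[30:32]
i=33 'c': node 4→3 (fail-walked)  ** P0@[33:33]
i=34 'c': node 3→1 (fail-walked)  ** P0@[34:34]
i=35 'b': node 1→2 (fail-walked)
i=36 'c': node 2→3  ** P0@[36:36]
i=37 'b': node 3→4  ** P1@[35:37]
i=38 'b': node 4→10  ** P3@[35:38]
i=39 'a': node 10→11 (fail-walked)
i=40 'c': node 11→12  ** P0@[40:40]
i=41 'b': node 12→13
i=42 'b': node 13→14
i=43 'b': node 14→15
i=44 'a': node 15→16  ** P4@[39:44],P5@[41:44]
i=45 'a': node 16→11 (fail-walked)
i=46 'a': node 11→11 (fail-walked)
i=47 'c': node 11→12  ** P0@[47:47]
i=48 'b': node 12→13
i=49 'b': node 13→14
i=50 'b': node 14→15
i=51 'a': node 15→16  ** P4@[46:51],P5@[48:51]
i=52 'c': node 16→8 (fail-walked)  ** P0@[52:52]
i=53 'c': node 8→1 (fail-walked)  ** P0@[53:53]
i=54 'b': node 1→2 (fail-walked)
i=55 'c': node 2→3  ** P0@[55:55]
i=56 'b': node 3→4  ** P1@[54:56]
i=57 'b': node 4→10  ** P3@[54:57]
i=58 'b': node 10→6 (fail-walked)
i=59 'b': node 6→6 (fail-walked)
i=60 'a': node 6→7  ** P5@[57:60]
i=61 'c': node 7→8  ** P0@[61:61]
i=62 'b': node 8→9  ** P2@[57:62]
i=63 'b': node 9→14 (fail-walked)
i=64 'b': node 14→15
i=65 'a': node 15→16  ** P4@[60:65],P5@[62:65]
i=66 'c': node 16→8 (fail-walked)  ** P0@[66:66]
i=67 'b': node 8→9  ** P2@[62:67]
i=68 'a': node 9→11 (fail-walked)
i=69 'a': node 11→11 (fail-walked)
i=70 'c': node 11→12  ** P0@[70:70]
i=71 'b': node 12→13
i=72 'b': node 13→14
i=73 'b': node 14→15
i=74 'a': node 15→16  ** P4@[69:74],P5@[71:74]
i=75 'b': node 16→2 (fail-walked)
i=76 'a': node 2→11 (fail-walked)

Matches: [[3,5],[4,0],[6,0],[10,4],[10,5],[12,0],[13,1],[14,0],[15,0],[19,5],[20,0],[21,2],[24,0],[25,1],[26,3],[27,0],[28,1],[29,3],[31,0],[32,1],[33,0],[34,0],[36,0],[37,1],[38,3],[40,0],[44,4],[44,5],[47,0],[51,4],[51,5],[52,0],[53,0],[55,0],[56,1],[57,3],[60,5],[61,0],[62,2],[65,4],[65,5],[66,0],[67,2],[70,0],[74,4],[74,5]]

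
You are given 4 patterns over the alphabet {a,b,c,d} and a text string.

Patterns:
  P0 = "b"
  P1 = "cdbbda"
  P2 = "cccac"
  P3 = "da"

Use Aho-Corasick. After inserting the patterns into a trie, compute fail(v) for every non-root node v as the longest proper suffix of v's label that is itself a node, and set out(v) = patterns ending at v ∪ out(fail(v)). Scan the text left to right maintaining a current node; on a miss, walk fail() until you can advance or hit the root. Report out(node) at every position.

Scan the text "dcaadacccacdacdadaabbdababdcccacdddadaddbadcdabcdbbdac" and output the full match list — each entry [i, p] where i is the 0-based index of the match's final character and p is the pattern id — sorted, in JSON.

Build automaton:
Trie nodes:
  0='ε' goto b→1 c→2 d→12
  1='b' goto ·  [P0 ends]
  2='c' goto c→8 d→3
  3='cd' goto b→4
  4='cdb' goto b→5
  5='cdbb' goto d→6
  6='cdbbd' goto a→7
  7='cdbbda' goto ·  [P1 ends]
  8='cc' goto c→9
  9='ccc' goto a→10
  10='ccca' goto c→11
  11='cccac' goto ·  [P2 ends]
  12='d' goto a→13
  13='da' goto ·  [P3 ends]

BFS fail/out derivation:
  n1('b'): parent n0 fail=0; on 'b' 0 → fail=0;  out {0}∪∅={0}
  n2('c'): parent n0 fail=0; on 'c' 0 → fail=0;  out ∅∪∅=∅
  n12('d'): parent n0 fail=0; on 'd' 0 → fail=0;  out ∅∪∅=∅
  n3('cd'): parent n2 fail=0; on 'd' 0 → fail=12;  out ∅∪∅=∅
  n8('cc'): parent n2 fail=0; on 'c' 0 → fail=2;  out ∅∪∅=∅
  n13('da'): parent n12 fail=0; on 'a' 0 → fail=0;  out {3}∪∅={3}
  n4('cdb'): parent n3 fail=12; on 'b' 12→0 → fail=1;  out ∅∪{0}={0}
  n9('ccc'): parent n8 fail=2; on 'c' 2 → fail=8;  out ∅∪∅=∅
  n5('cdbb'): parent n4 fail=1; on 'b' 1→0 → fail=1;  out ∅∪{0}={0}
  n10('ccca'): parent n9 fail=8; on 'a' 8→2→0 → fail=0;  out ∅∪∅=∅
  n6('cdbbd'): parent n5 fail=1; on 'd' 1→0 → fail=12;  out ∅∪∅=∅
  n11('cccac'): parent n10 fail=0; on 'c' 0 → fail=2;  out {2}∪∅={2}
  n7('cdbbda'): parent n6 fail=12; on 'a' 12 → fail=13;  out {1}∪{3}={1,3}

Run:
[0] read 'd'  n0⇒n12
[1] read 'c'  n12⇒n2 ·f
[2] read 'a'  n2⇒n0 ·f
[3] read 'a'  n0⇒n0
[4] read 'd'  n0⇒n12
[5] read 'a'  n12⇒n13  emit P3@[4:5]
[6] read 'c'  n13⇒n2 ·f
[7] read 'c'  n2⇒n8
[8] read 'c'  n8⇒n9
[9] read 'a'  n9⇒n10
[10] read 'c'  n10⇒n11  emit P2@[6:10]
[11] read 'd'  n11⇒n3 ·f
[12] read 'a'  n3⇒n13 ·f  emit P3@[11:12]
[13] read 'c'  n13⇒n2 ·f
[14] read 'd'  n2⇒n3
[15] read 'a'  n3⇒n13 ·f  emit P3@[14:15]
[16] read 'd'  n13⇒n12 ·f
[17] read 'a'  n12⇒n13  emit P3@[16:17]
[18] read 'a'  n13⇒n0 ·f
[19] read 'b'  n0⇒n1  emit P0@[19:19]
[20] read 'b'  n1⇒n1 ·f  emit P0@[20:20]
[21] read 'd'  n1⇒n12 ·f
[22] read 'a'  n12⇒n13  emit P3@[21:22]
[23] read 'b'  n13⇒n1 ·f  emit P0@[23:23]
[24] read 'a'  n1⇒n0 ·f
[25] read 'b'  n0⇒n1  emit P0@[25:25]
[26] read 'd'  n1⇒n12 ·f
[27] read 'c'  n12⇒n2 ·f
[28] read 'c'  n2⇒n8
[29] read 'c'  n8⇒n9
[30] read 'a'  n9⇒n10
[31] read 'c'  n10⇒n11  emit P2@[27:31]
[32] read 'd'  n11⇒n3 ·f
[33] read 'd'  n3⇒n12 ·f
[34] read 'd'  n12⇒n12 ·f
[35] read 'a'  n12⇒n13  emit P3@[34:35]
[36] read 'd'  n13⇒n12 ·f
[37] read 'a'  n12⇒n13  emit P3@[36:37]
[38] read 'd'  n13⇒n12 ·f
[39] read 'd'  n12⇒n12 ·f
[40] read 'b'  n12⇒n1 ·f  emit P0@[40:40]
[41] read 'a'  n1⇒n0 ·f
[42] read 'd'  n0⇒n12
[43] read 'c'  n12⇒n2 ·f
[44] read 'd'  n2⇒n3
[45] read 'a'  n3⇒n13 ·f  emit P3@[44:45]
[46] read 'b'  n13⇒n1 ·f  emit P0@[46:46]
[47] read 'c'  n1⇒n2 ·f
[48] read 'd'  n2⇒n3
[49] read 'b'  n3⇒n4  emit P0@[49:49]
[50] read 'b'  n4⇒n5  emit P0@[50:50]
[51] read 'd'  n5⇒n6
[52] read 'a'  n6⇒n7  emit P1@[47:52],P3@[51:52]
[53] read 'c'  n7⇒n2 ·f

Result: [[5,3],[10,2],[12,3],[15,3],[17,3],[19,0],[20,0],[22,3],[23,0],[25,0],[31,2],[35,3],[37,3],[40,0],[45,3],[46,0],[49,0],[50,0],[52,1],[52,3]]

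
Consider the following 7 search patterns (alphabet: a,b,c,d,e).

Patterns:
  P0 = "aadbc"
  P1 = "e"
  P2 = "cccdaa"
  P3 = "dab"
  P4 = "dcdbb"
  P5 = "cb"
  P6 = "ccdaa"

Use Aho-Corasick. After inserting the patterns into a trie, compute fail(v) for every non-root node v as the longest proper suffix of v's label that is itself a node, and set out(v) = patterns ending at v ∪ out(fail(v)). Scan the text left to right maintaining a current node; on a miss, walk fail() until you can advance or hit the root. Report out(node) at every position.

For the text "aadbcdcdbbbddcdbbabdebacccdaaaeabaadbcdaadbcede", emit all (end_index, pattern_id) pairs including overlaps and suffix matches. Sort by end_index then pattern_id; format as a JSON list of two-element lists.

Build automaton:
Trie (insert patterns):
  n0 'ε': a→1 c→7 d→13 e→6
  n1 'a': a→2
  n2 'aa': d→3
  n3 'aad': b→4
  n4 'aadb': c→5
  n5 'aadbc': ·  ←P0
  n6 'e': ·  ←P1
  n7 'c': b→20 c→8
  n8 'cc': c→9 d→21
  n9 'ccc': d→10
  n10 'cccd': a→11
  n11 'cccda': a→12
  n12 'cccdaa': ·  ←P2
  n13 'd': a→14 c→16
  n14 'da': b→15
  n15 'dab': ·  ←P3
  n16 'dc': d→17
  n17 'dcd': b→18
  n18 'dcdb': b→19
  n19 'dcdbb': ·  ←P4
  n20 'cb': ·  ←P5
  n21 'ccd': a→22
  n22 'ccda': a→23
  n23 'ccdaa': ·  ←P6

Failure links (BFS by depth):
  n1('a'): parent n0 fail=0; on 'a' 0 → fail=0;  out ∅∪∅=∅
  n6('e'): parent n0 fail=0; on 'e' 0 → fail=0;  out {1}∪∅={1}
  n7('c'): parent n0 fail=0; on 'c' 0 → fail=0;  out ∅∪∅=∅
  n13('d'): parent n0 fail=0; on 'd' 0 → fail=0;  out ∅∪∅=∅
  n2('aa'): parent n1 fail=0; on 'a' 0 → fail=1;  out ∅∪∅=∅
  n8('cc'): parent n7 fail=0; on 'c' 0 → fail=7;  out ∅∪∅=∅
  n14('da'): parent n13 fail=0; on 'a' 0 → fail=1;  out ∅∪∅=∅
  n16('dc'): parent n13 fail=0; on 'c' 0 → fail=7;  out ∅∪∅=∅
  n20('cb'): parent n7 fail=0; on 'b' 0 → fail=0;  out {5}∪∅={5}
  n3('aad'): parent n2 fail=1; on 'd' 1→0 → fail=13;  out ∅∪∅=∅
  n9('ccc'): parent n8 fail=7; on 'c' 7 → fail=8;  out ∅∪∅=∅
  n15('dab'): parent n14 fail=1; on 'b' 1→0 → fail=0;  out {3}∪∅={3}
  n17('dcd'): parent n16 fail=7; on 'd' 7→0 → fail=13;  out ∅∪∅=∅
  n21('ccd'): parent n8 fail=7; on 'd' 7→0 → fail=13;  out ∅∪∅=∅
  n4('aadb'): parent n3 fail=13; on 'b' 13→0 → fail=0;  out ∅∪∅=∅
  n10('cccd'): parent n9 fail=8; on 'd' 8 → fail=21;  out ∅∪∅=∅
  n18('dcdb'): parent n17 fail=13; on 'b' 13→0 → fail=0;  out ∅∪∅=∅
  n22('ccda'): parent n21 fail=13; on 'a' 13 → fail=14;  out ∅∪∅=∅
  n5('aadbc'): parent n4 fail=0; on 'c' 0 → fail=7;  out {0}∪∅={0}
  n11('cccda'): parent n10 fail=21; on 'a' 21 → fail=22;  out ∅∪∅=∅
  n19('dcdbb'): parent n18 fail=0; on 'b' 0 → fail=0;  out {4}∪∅={4}
  n23('ccdaa'): parent n22 fail=14; on 'a' 14→1 → fail=2;  out {6}∪∅={6}
  n12('cccdaa'): parent n11 fail=22; on 'a' 22 → fail=23;  out {2}∪{6}={2,6}

Text stream:
pos 0 'a': at 1
pos 1 'a': at 2
pos 2 'd': at 3
pos 3 'b': at 4
pos 4 'c': at 5  emit P0@[0:4]
pos 5 'd': at 13 (via fail)
pos 6 'c': at 16
pos 7 'd': at 17
pos 8 'b': at 18
pos 9 'b': at 19  emit P4@[5:9]
pos 10 'b': at 0 (via fail)
pos 11 'd': at 13
pos 12 'd': at 13 (via fail)
pos 13 'c': at 16
pos 14 'd': at 17
pos 15 'b': at 18
pos 16 'b': at 19  emit P4@[12:16]
pos 17 'a': at 1 (via fail)
pos 18 'b': at 0 (via fail)
pos 19 'd': at 13
pos 20 'e': at 6 (via fail)  emit P1@[20:20]
pos 21 'b': at 0 (via fail)
pos 22 'a': at 1
pos 23 'c': at 7 (via fail)
pos 24 'c': at 8
pos 25 'c': at 9
pos 26 'd': at 10
pos 27 'a': at 11
pos 28 'a': at 12  emit P2@[23:28],P6@[24:28]
pos 29 'a': at 2 (via fail)
pos 30 'e': at 6 (via fail)  emit P1@[30:30]
pos 31 'a': at 1 (via fail)
pos 32 'b': at 0 (via fail)
pos 33 'a': at 1
pos 34 'a': at 2
pos 35 'd': at 3
pos 36 'b': at 4
pos 37 'c': at 5  emit P0@[33:37]
pos 38 'd': at 13 (via fail)
pos 39 'a': at 14
pos 40 'a': at 2 (via fail)
pos 41 'd': at 3
pos 42 'b': at 4
pos 43 'c': at 5  emit P0@[39:43]
pos 44 'e': at 6 (via fail)  emit P1@[44:44]
pos 45 'd': at 13 (via fail)
pos 46 'e': at 6 (via fail)  emit P1@[46:46]

All matches (sorted): [[4,0],[9,4],[16,4],[20,1],[28,2],[28,6],[30,1],[37,0],[43,0],[44,1],[46,1]]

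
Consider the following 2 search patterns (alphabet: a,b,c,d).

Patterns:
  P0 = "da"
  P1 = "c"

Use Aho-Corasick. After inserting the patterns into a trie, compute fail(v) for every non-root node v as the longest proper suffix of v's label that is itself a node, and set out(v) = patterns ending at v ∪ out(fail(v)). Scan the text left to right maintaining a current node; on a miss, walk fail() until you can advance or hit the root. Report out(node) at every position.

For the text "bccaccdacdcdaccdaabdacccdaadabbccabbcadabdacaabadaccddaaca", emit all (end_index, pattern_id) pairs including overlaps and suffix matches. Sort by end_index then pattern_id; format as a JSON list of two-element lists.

Build:
Trie nodes:
  n0 'ε': c→3 d→1
  n1 'd': a→2
  n2 'da': ·  ←P0
  n3 'c': ·  ←P1

Failure links (BFS by depth):
  n1('d'): parent n0 fail=0; on 'd' 0 → fail=0;  out ∅∪∅=∅
  n3('c'): parent n0 fail=0; on 'c' 0 → fail=0;  out {1}∪∅={1}
  n2('da'): parent n1 fail=0; on 'a' 0 → fail=0;  out {0}∪∅={0}

Text stream:
pos 0 'b': at 0
pos 1 'c': at 3  → match P1@[1:1]
pos 2 'c': at 3 ·f  → match P1@[2:2]
pos 3 'a': at 0 ·f
pos 4 'c': at 3  → match P1@[4:4]
pos 5 'c': at 3 ·f  → match P1@[5:5]
pos 6 'd': at 1 ·f
pos 7 'a': at 2  → match P0@[6:7]
pos 8 'c': at 3 ·f  → match P1@[8:8]
pos 9 'd': at 1 ·f
pos 10 'c': at 3 ·f  → match P1@[10:10]
pos 11 'd': at 1 ·f
pos 12 'a': at 2  → match P0@[11:12]
pos 13 'c': at 3 ·f  → match P1@[13:13]
pos 14 'c': at 3 ·f  → match P1@[14:14]
pos 15 'd': at 1 ·f
pos 16 'a': at 2  → match P0@[15:16]
pos 17 'a': at 0 ·f
pos 18 'b': at 0
pos 19 'd': at 1
pos 20 'a': at 2  → match P0@[19:20]
pos 21 'c': at 3 ·f  → match P1@[21:21]
pos 22 'c': at 3 ·f  → match P1@[22:22]
pos 23 'c': at 3 ·f  → match P1@[23:23]
pos 24 'd': at 1 ·f
pos 25 'a': at 2  → match P0@[24:25]
pos 26 'a': at 0 ·f
pos 27 'd': at 1
pos 28 'a': at 2  → match P0@[27:28]
pos 29 'b': at 0 ·f
pos 30 'b': at 0
pos 31 'c': at 3  → match P1@[31:31]
pos 32 'c': at 3 ·f  → match P1@[32:32]
pos 33 'a': at 0 ·f
pos 34 'b': at 0
pos 35 'b': at 0
pos 36 'c': at 3  → match P1@[36:36]
pos 37 'a': at 0 ·f
pos 38 'd': at 1
pos 39 'a': at 2  → match P0@[38:39]
pos 40 'b': at 0 ·f
pos 41 'd': at 1
pos 42 'a': at 2  → match P0@[41:42]
pos 43 'c': at 3 ·f  → match P1@[43:43]
pos 44 'a': at 0 ·f
pos 45 'a': at 0
pos 46 'b': at 0
pos 47 'a': at 0
pos 48 'd': at 1
pos 49 'a': at 2  → match P0@[48:49]
pos 50 'c': at 3 ·f  → match P1@[50:50]
pos 51 'c': at 3 ·f  → match P1@[51:51]
pos 52 'd': at 1 ·f
pos 53 'd': at 1 ·f
pos 54 'a': at 2  → match P0@[53:54]
pos 55 'a': at 0 ·f
pos 56 'c': at 3  → match P1@[56:56]
pos 57 'a': at 0 ·f

All matches (sorted): [[1,1],[2,1],[4,1],[5,1],[7,0],[8,1],[10,1],[12,0],[13,1],[14,1],[16,0],[20,0],[21,1],[22,1],[23,1],[25,0],[28,0],[31,1],[32,1],[36,1],[39,0],[42,0],[43,1],[49,0],[50,1],[51,1],[54,0],[56,1]]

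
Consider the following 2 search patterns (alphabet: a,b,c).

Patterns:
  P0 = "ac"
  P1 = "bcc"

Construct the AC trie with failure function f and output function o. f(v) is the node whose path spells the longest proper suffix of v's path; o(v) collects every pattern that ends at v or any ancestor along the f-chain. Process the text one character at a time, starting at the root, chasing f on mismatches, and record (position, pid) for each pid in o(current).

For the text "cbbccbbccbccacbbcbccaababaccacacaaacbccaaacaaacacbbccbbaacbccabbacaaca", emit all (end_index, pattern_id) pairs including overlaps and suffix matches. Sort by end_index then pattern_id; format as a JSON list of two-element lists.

Construct AC machine:
Trie nodes:
  0='ε' goto a→1 b→3
  1='a' goto c→2
  2='ac' goto ·  [P0 ends]
  3='b' goto c→4
  4='bc' goto c→5
  5='bcc' goto ·  [P1 ends]

BFS fail/out derivation:
  n1('a'): parent n0 fail=0; on 'a' 0 → fail=0;  out ∅∪∅=∅
  n3('b'): parent n0 fail=0; on 'b' 0 → fail=0;  out ∅∪∅=∅
  n2('ac'): parent n1 fail=0; on 'c' 0 → fail=0;  out {0}∪∅={0}
  n4('bc'): parent n3 fail=0; on 'c' 0 → fail=0;  out ∅∪∅=∅
  n5('bcc'): parent n4 fail=0; on 'c' 0 → fail=0;  out {1}∪∅={1}

Run:
pos 0 'c': at 0
pos 1 'b': at 3
pos 2 'b': at 3 (fail-walked)
pos 3 'c': at 4
pos 4 'c': at 5  → match P1@[2:4]
pos 5 'b': at 3 (fail-walked)
pos 6 'b': at 3 (fail-walked)
pos 7 'c': at 4
pos 8 'c': at 5  → match P1@[6:8]
pos 9 'b': at 3 (fail-walked)
pos 10 'c': at 4
pos 11 'c': at 5  → match P1@[9:11]
pos 12 'a': at 1 (fail-walked)
pos 13 'c': at 2  → match P0@[12:13]
pos 14 'b': at 3 (fail-walked)
pos 15 'b': at 3 (fail-walked)
pos 16 'c': at 4
pos 17 'b': at 3 (fail-walked)
pos 18 'c': at 4
pos 19 'c': at 5  → match P1@[17:19]
pos 20 'a': at 1 (fail-walked)
pos 21 'a': at 1 (fail-walked)
pos 22 'b': at 3 (fail-walked)
pos 23 'a': at 1 (fail-walked)
pos 24 'b': at 3 (fail-walked)
pos 25 'a': at 1 (fail-walked)
pos 26 'c': at 2  → match P0@[25:26]
pos 27 'c': at 0 (fail-walked)
pos 28 'a': at 1
pos 29 'c': at 2  → match P0@[28:29]
pos 30 'a': at 1 (fail-walked)
pos 31 'c': at 2  → match P0@[30:31]
pos 32 'a': at 1 (fail-walked)
pos 33 'a': at 1 (fail-walked)
pos 34 'a': at 1 (fail-walked)
pos 35 'c': at 2  → match P0@[34:35]
pos 36 'b': at 3 (fail-walked)
pos 37 'c': at 4
pos 38 'c': at 5  → match P1@[36:38]
pos 39 'a': at 1 (fail-walked)
pos 40 'a': at 1 (fail-walked)
pos 41 'a': at 1 (fail-walked)
pos 42 'c': at 2  → match P0@[41:42]
pos 43 'a': at 1 (fail-walked)
pos 44 'a': at 1 (fail-walked)
pos 45 'a': at 1 (fail-walked)
pos 46 'c': at 2  → match P0@[45:46]
pos 47 'a': at 1 (fail-walked)
pos 48 'c': at 2  → match P0@[47:48]
pos 49 'b': at 3 (fail-walked)
pos 50 'b': at 3 (fail-walked)
pos 51 'c': at 4
pos 52 'c': at 5  → match P1@[50:52]
pos 53 'b': at 3 (fail-walked)
pos 54 'b': at 3 (fail-walked)
pos 55 'a': at 1 (fail-walked)
pos 56 'a': at 1 (fail-walked)
pos 57 'c': at 2  → match P0@[56:57]
pos 58 'b': at 3 (fail-walked)
pos 59 'c': at 4
pos 60 'c': at 5  → match P1@[58:60]
pos 61 'a': at 1 (fail-walked)
pos 62 'b': at 3 (fail-walked)
pos 63 'b': at 3 (fail-walked)
pos 64 'a': at 1 (fail-walked)
pos 65 'c': at 2  → match P0@[64:65]
pos 66 'a': at 1 (fail-walked)
pos 67 'a': at 1 (fail-walked)
pos 68 'c': at 2  → match P0@[67:68]
pos 69 'a': at 1 (fail-walked)

Result: [[4,1],[8,1],[11,1],[13,0],[19,1],[26,0],[29,0],[31,0],[35,0],[38,1],[42,0],[46,0],[48,0],[52,1],[57,0],[60,1],[65,0],[68,0]]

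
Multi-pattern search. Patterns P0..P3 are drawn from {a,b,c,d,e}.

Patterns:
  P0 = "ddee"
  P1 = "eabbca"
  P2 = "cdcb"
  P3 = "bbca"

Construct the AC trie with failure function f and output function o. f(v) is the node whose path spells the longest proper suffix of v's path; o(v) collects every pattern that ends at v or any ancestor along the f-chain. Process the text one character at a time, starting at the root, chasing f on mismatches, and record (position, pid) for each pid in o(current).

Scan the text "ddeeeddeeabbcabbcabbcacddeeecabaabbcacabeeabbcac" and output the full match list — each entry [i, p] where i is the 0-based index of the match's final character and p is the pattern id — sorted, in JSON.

Build:
Trie (insert patterns):
  0='ε' goto b→15 c→11 d→1 e→5
  1='d' goto d→2
  2='dd' goto e→3
  3='dde' goto e→4
  4='ddee' goto ·  ←P0
  5='e' goto a→6
  6='ea' goto b→7
  7='eab' goto b→8
  8='eabb' goto c→9
  9='eabbc' goto a→10
  10='eabbca' goto ·  ←P1
  11='c' goto d→12
  12='cd' goto c→13
  13='cdc' goto b→14
  14='cdcb' goto ·  ←P2
  15='b' goto b→16
  16='bb' goto c→17
  17='bbc' goto a→18
  18='bbca' goto ·  ←P3

BFS fail/out derivation:
  n1('d'): parent n0 fail=0; on 'd' 0 → fail=0;  out ∅∪∅=∅
  n5('e'): parent n0 fail=0; on 'e' 0 → fail=0;  out ∅∪∅=∅
  n11('c'): parent n0 fail=0; on 'c' 0 → fail=0;  out ∅∪∅=∅
  n15('b'): parent n0 fail=0; on 'b' 0 → fail=0;  out ∅∪∅=∅
  n2('dd'): parent n1 fail=0; on 'd' 0 → fail=1;  out ∅∪∅=∅
  n6('ea'): parent n5 fail=0; on 'a' 0 → fail=0;  out ∅∪∅=∅
  n12('cd'): parent n11 fail=0; on 'd' 0 → fail=1;  out ∅∪∅=∅
  n16('bb'): parent n15 fail=0; on 'b' 0 → fail=15;  out ∅∪∅=∅
  n3('dde'): parent n2 fail=1; on 'e' 1→0 → fail=5;  out ∅∪∅=∅
  n7('eab'): parent n6 fail=0; on 'b' 0 → fail=15;  out ∅∪∅=∅
  n13('cdc'): parent n12 fail=1; on 'c' 1→0 → fail=11;  out ∅∪∅=∅
  n17('bbc'): parent n16 fail=15; on 'c' 15→0 → fail=11;  out ∅∪∅=∅
  n4('ddee'): parent n3 fail=5; on 'e' 5→0 → fail=5;  out {0}∪∅={0}
  n8('eabb'): parent n7 fail=15; on 'b' 15 → fail=16;  out ∅∪∅=∅
  n14('cdcb'): parent n13 fail=11; on 'b' 11→0 → fail=15;  out {2}∪∅={2}
  n18('bbca'): parent n17 fail=11; on 'a' 11→0 → fail=0;  out {3}∪∅={3}
  n9('eabbc'): parent n8 fail=16; on 'c' 16 → fail=17;  out ∅∪∅=∅
  n10('eabbca'): parent n9 fail=17; on 'a' 17 → fail=18;  out {1}∪{3}={1,3}

Scan:
i=0 'd': node 0→1
i=1 'd': node 1→2
i=2 'e': node 2→3
i=3 'e': node 3→4  ** P0@[0:3]
i=4 'e': node 4→5 ·f
i=5 'd': node 5→1 ·f
i=6 'd': node 1→2
i=7 'e': node 2→3
i=8 'e': node 3→4  ** P0@[5:8]
i=9 'a': node 4→6 ·f
i=10 'b': node 6→7
i=11 'b': node 7→8
i=12 'c': node 8→9
i=13 'a': node 9→10  ** P1@[8:13],P3@[10:13]
i=14 'b': node 10→15 ·f
i=15 'b': node 15→16
i=16 'c': node 16→17
i=17 'a': node 17→18  ** P3@[14:17]
i=18 'b': node 18→15 ·f
i=19 'b': node 15→16
i=20 'c': node 16→17
i=21 'a': node 17→18  ** P3@[18:21]
i=22 'c': node 18→11 ·f
i=23 'd': node 11→12
i=24 'd': node 12→2 ·f
i=25 'e': node 2→3
i=26 'e': node 3→4  ** P0@[23:26]
i=27 'e': node 4→5 ·f
i=28 'c': node 5→11 ·f
i=29 'a': node 11→0 ·f
i=30 'b': node 0→15
i=31 'a': node 15→0 ·f
i=32 'a': node 0→0
i=33 'b': node 0→15
i=34 'b': node 15→16
i=35 'c': node 16→17
i=36 'a': node 17→18  ** P3@[33:36]
i=37 'c': node 18→11 ·f
i=38 'a': node 11→0 ·f
i=39 'b': node 0→15
i=40 'e': node 15→5 ·f
i=41 'e': node 5→5 ·f
i=42 'a': node 5→6
i=43 'b': node 6→7
i=44 'b': node 7→8
i=45 'c': node 8→9
i=46 'a': node 9→10  ** P1@[41:46],P3@[43:46]
i=47 'c': node 10→11 ·f

All matches (sorted): [[3,0],[8,0],[13,1],[13,3],[17,3],[21,3],[26,0],[36,3],[46,1],[46,3]]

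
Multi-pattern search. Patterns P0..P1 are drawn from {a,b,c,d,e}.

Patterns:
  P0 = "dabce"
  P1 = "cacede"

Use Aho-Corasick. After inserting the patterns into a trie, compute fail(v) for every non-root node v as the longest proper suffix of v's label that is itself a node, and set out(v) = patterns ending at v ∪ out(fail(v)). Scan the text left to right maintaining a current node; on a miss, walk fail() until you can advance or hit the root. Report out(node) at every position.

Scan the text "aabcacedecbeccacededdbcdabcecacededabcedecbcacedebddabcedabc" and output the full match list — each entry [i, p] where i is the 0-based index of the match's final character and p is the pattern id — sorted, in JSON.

Build automaton:
Trie nodes:
  0='ε' goto c→6 d→1
  1='d' goto a→2
  2='da' goto b→3
  3='dab' goto c→4
  4='dabc' goto e→5
  5='dabce' goto ·  ←P0
  6='c' goto a→7
  7='ca' goto c→8
  8='cac' goto e→9
  9='cace' goto d→10
  10='caced' goto e→11
  11='cacede' goto ·  ←P1

Failure links (BFS by depth):
  n1('d'): parent n0 fail=0; on 'd' 0 → fail=0;  out ∅∪∅=∅
  n6('c'): parent n0 fail=0; on 'c' 0 → fail=0;  out ∅∪∅=∅
  n2('da'): parent n1 fail=0; on 'a' 0 → fail=0;  out ∅∪∅=∅
  n7('ca'): parent n6 fail=0; on 'a' 0 → fail=0;  out ∅∪∅=∅
  n3('dab'): parent n2 fail=0; on 'b' 0 → fail=0;  out ∅∪∅=∅
  n8('cac'): parent n7 fail=0; on 'c' 0 → fail=6;  out ∅∪∅=∅
  n4('dabc'): parent n3 fail=0; on 'c' 0 → fail=6;  out ∅∪∅=∅
  n9('cace'): parent n8 fail=6; on 'e' 6→0 → fail=0;  out ∅∪∅=∅
  n5('dabce'): parent n4 fail=6; on 'e' 6→0 → fail=0;  out {0}∪∅={0}
  n10('caced'): parent n9 fail=0; on 'd' 0 → fail=1;  out ∅∪∅=∅
  n11('cacede'): parent n10 fail=1; on 'e' 1→0 → fail=0;  out {1}∪∅={1}

Run:
[0] read 'a'  n0⇒n0
[1] read 'a'  n0⇒n0
[2] read 'b'  n0⇒n0
[3] read 'c'  n0⇒n6
[4] read 'a'  n6⇒n7
[5] read 'c'  n7⇒n8
[6] read 'e'  n8⇒n9
[7] read 'd'  n9⇒n10
[8] read 'e'  n10⇒n11  → match P1@[3:8]
[9] read 'c'  n11⇒n6 ·f
[10] read 'b'  n6⇒n0 ·f
[11] read 'e'  n0⇒n0
[12] read 'c'  n0⇒n6
[13] read 'c'  n6⇒n6 ·f
[14] read 'a'  n6⇒n7
[15] read 'c'  n7⇒n8
[16] read 'e'  n8⇒n9
[17] read 'd'  n9⇒n10
[18] read 'e'  n10⇒n11  → match P1@[13:18]
[19] read 'd'  n11⇒n1 ·f
[20] read 'd'  n1⇒n1 ·f
[21] read 'b'  n1⇒n0 ·f
[22] read 'c'  n0⇒n6
[23] read 'd'  n6⇒n1 ·f
[24] read 'a'  n1⇒n2
[25] read 'b'  n2⇒n3
[26] read 'c'  n3⇒n4
[27] read 'e'  n4⇒n5  → match P0@[23:27]
[28] read 'c'  n5⇒n6 ·f
[29] read 'a'  n6⇒n7
[30] read 'c'  n7⇒n8
[31] read 'e'  n8⇒n9
[32] read 'd'  n9⇒n10
[33] read 'e'  n10⇒n11  → match P1@[28:33]
[34] read 'd'  n11⇒n1 ·f
[35] read 'a'  n1⇒n2
[36] read 'b'  n2⇒n3
[37] read 'c'  n3⇒n4
[38] read 'e'  n4⇒n5  → match P0@[34:38]
[39] read 'd'  n5⇒n1 ·f
[40] read 'e'  n1⇒n0 ·f
[41] read 'c'  n0⇒n6
[42] read 'b'  n6⇒n0 ·f
[43] read 'c'  n0⇒n6
[44] read 'a'  n6⇒n7
[45] read 'c'  n7⇒n8
[46] read 'e'  n8⇒n9
[47] read 'd'  n9⇒n10
[48] read 'e'  n10⇒n11  → match P1@[43:48]
[49] read 'b'  n11⇒n0 ·f
[50] read 'd'  n0⇒n1
[51] read 'd'  n1⇒n1 ·f
[52] read 'a'  n1⇒n2
[53] read 'b'  n2⇒n3
[54] read 'c'  n3⇒n4
[55] read 'e'  n4⇒n5  → match P0@[51:55]
[56] read 'd'  n5⇒n1 ·f
[57] read 'a'  n1⇒n2
[58] read 'b'  n2⇒n3
[59] read 'c'  n3⇒n4

Matches: [[8,1],[18,1],[27,0],[33,1],[38,0],[48,1],[55,0]]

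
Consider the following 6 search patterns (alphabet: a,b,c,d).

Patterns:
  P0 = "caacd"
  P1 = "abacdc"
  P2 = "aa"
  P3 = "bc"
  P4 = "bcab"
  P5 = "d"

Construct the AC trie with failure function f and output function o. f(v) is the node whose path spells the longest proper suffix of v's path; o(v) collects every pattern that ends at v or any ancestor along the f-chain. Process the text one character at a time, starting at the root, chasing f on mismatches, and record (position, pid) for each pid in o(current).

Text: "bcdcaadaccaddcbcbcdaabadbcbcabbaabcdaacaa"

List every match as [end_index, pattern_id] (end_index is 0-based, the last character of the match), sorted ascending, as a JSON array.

Build automaton:
Trie nodes:
  n0 'ε': a→6 b→13 c→1 d→17
  n1 'c': a→2
  n2 'ca': a→3
  n3 'caa': c→4
  n4 'caac': d→5
  n5 'caacd': ·  [P0 ends]
  n6 'a': a→12 b→7
  n7 'ab': a→8
  n8 'aba': c→9
  n9 'abac': d→10
  n10 'abacd': c→11
  n11 'abacdc': ·  [P1 ends]
  n12 'aa': ·  [P2 ends]
  n13 'b': c→14
  n14 'bc': a→15  [P3 ends]
  n15 'bca': b→16
  n16 'bcab': ·  [P4 ends]
  n17 'd': ·  [P5 ends]

BFS fail/out derivation:
  fail(1) 'c': from fail(0)=0 chase 'c': 0 ⇒ 0;  out=∅∪out(0)=∅
  fail(6) 'a': from fail(0)=0 chase 'a': 0 ⇒ 0;  out=∅∪out(0)=∅
  fail(13) 'b': from fail(0)=0 chase 'b': 0 ⇒ 0;  out=∅∪out(0)=∅
  fail(17) 'd': from fail(0)=0 chase 'd': 0 ⇒ 0;  out={5}∪out(0)={5}
  fail(2) 'ca': from fail(1)=0 chase 'a': 0 ⇒ 6;  out=∅∪out(6)=∅
  fail(7) 'ab': from fail(6)=0 chase 'b': 0 ⇒ 13;  out=∅∪out(13)=∅
  fail(12) 'aa': from fail(6)=0 chase 'a': 0 ⇒ 6;  out={2}∪out(6)={2}
  fail(14) 'bc': from fail(13)=0 chase 'c': 0 ⇒ 1;  out={3}∪out(1)={3}
  fail(3) 'caa': from fail(2)=6 chase 'a': 6 ⇒ 12;  out=∅∪out(12)={2}
  fail(8) 'aba': from fail(7)=13 chase 'a': 13→0 ⇒ 6;  out=∅∪out(6)=∅
  fail(15) 'bca': from fail(14)=1 chase 'a': 1 ⇒ 2;  out=∅∪out(2)=∅
  fail(4) 'caac': from fail(3)=12 chase 'c': 12→6→0 ⇒ 1;  out=∅∪out(1)=∅
  fail(9) 'abac': from fail(8)=6 chase 'c': 6→0 ⇒ 1;  out=∅∪out(1)=∅
  fail(16) 'bcab': from fail(15)=2 chase 'b': 2→6 ⇒ 7;  out={4}∪out(7)={4}
  fail(5) 'caacd': from fail(4)=1 chase 'd': 1→0 ⇒ 17;  out={0}∪out(17)={0,5}
  fail(10) 'abacd': from fail(9)=1 chase 'd': 1→0 ⇒ 17;  out=∅∪out(17)={5}
  fail(11) 'abacdc': from fail(10)=17 chase 'c': 17→0 ⇒ 1;  out={1}∪out(1)={1}

Run:
[0] read 'b'  n0⇒n13
[1] read 'c'  n13⇒n14  ** P3@[0:1]
[2] read 'd'  n14⇒n17 ·f  ** P5@[2:2]
[3] read 'c'  n17⇒n1 ·f
[4] read 'a'  n1⇒n2
[5] read 'a'  n2⇒n3  ** P2@[4:5]
[6] read 'd'  n3⇒n17 ·f  ** P5@[6:6]
[7] read 'a'  n17⇒n6 ·f
[8] read 'c'  n6⇒n1 ·f
[9] read 'c'  n1⇒n1 ·f
[10] read 'a'  n1⇒n2
[11] read 'd'  n2⇒n17 ·f  ** P5@[11:11]
[12] read 'd'  n17⇒n17 ·f  ** P5@[12:12]
[13] read 'c'  n17⇒n1 ·f
[14] read 'b'  n1⇒n13 ·f
[15] read 'c'  n13⇒n14  ** P3@[14:15]
[16] read 'b'  n14⇒n13 ·f
[17] read 'c'  n13⇒n14  ** P3@[16:17]
[18] read 'd'  n14⇒n17 ·f  ** P5@[18:18]
[19] read 'a'  n17⇒n6 ·f
[20] read 'a'  n6⇒n12  ** P2@[19:20]
[21] read 'b'  n12⇒n7 ·f
[22] read 'a'  n7⇒n8
[23] read 'd'  n8⇒n17 ·f  ** P5@[23:23]
[24] read 'b'  n17⇒n13 ·f
[25] read 'c'  n13⇒n14  ** P3@[24:25]
[26] read 'b'  n14⇒n13 ·f
[27] read 'c'  n13⇒n14  ** P3@[26:27]
[28] read 'a'  n14⇒n15
[29] read 'b'  n15⇒n16  ** P4@[26:29]
[30] read 'b'  n16⇒n13 ·f
[31] read 'a'  n13⇒n6 ·f
[32] read 'a'  n6⇒n12  ** P2@[31:32]
[33] read 'b'  n12⇒n7 ·f
[34] read 'c'  n7⇒n14 ·f  ** P3@[33:34]
[35] read 'd'  n14⇒n17 ·f  ** P5@[35:35]
[36] read 'a'  n17⇒n6 ·f
[37] read 'a'  n6⇒n12  ** P2@[36:37]
[38] read 'c'  n12⇒n1 ·f
[39] read 'a'  n1⇒n2
[40] read 'a'  n2⇒n3  ** P2@[39:40]

Matches: [[1,3],[2,5],[5,2],[6,5],[11,5],[12,5],[15,3],[17,3],[18,5],[20,2],[23,5],[25,3],[27,3],[29,4],[32,2],[34,3],[35,5],[37,2],[40,2]]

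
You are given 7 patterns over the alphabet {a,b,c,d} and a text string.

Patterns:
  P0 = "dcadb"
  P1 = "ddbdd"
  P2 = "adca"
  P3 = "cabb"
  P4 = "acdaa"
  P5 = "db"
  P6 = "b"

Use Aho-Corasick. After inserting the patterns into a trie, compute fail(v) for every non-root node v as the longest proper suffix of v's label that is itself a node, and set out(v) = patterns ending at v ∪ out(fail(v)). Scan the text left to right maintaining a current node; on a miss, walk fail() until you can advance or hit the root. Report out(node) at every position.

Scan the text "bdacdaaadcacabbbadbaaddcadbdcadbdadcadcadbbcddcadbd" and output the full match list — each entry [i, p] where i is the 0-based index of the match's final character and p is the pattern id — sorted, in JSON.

Build automaton:
Trie nodes:
  0='ε' goto a→10 b→23 c→14 d→1
  1='d' goto b→22 c→2 d→6
  2='dc' goto a→3
  3='dca' goto d→4
  4='dcad' goto b→5
  5='dcadb' goto ·  ←P0
  6='dd' goto b→7
  7='ddb' goto d→8
  8='ddbd' goto d→9
  9='ddbdd' goto ·  ←P1
  10='a' goto c→18 d→11
  11='ad' goto c→12
  12='adc' goto a→13
  13='adca' goto ·  ←P2
  14='c' goto a→15
  15='ca' goto b→16
  16='cab' goto b→17
  17='cabb' goto ·  ←P3
  18='ac' goto d→19
  19='acd' goto a→20
  20='acda' goto a→21
  21='acdaa' goto ·  ←P4
  22='db' goto ·  ←P5
  23='b' goto ·  ←P6

BFS fail/out derivation:
  n1('d'): parent n0 fail=0; on 'd' 0 → fail=0;  out ∅∪∅=∅
  n10('a'): parent n0 fail=0; on 'a' 0 → fail=0;  out ∅∪∅=∅
  n14('c'): parent n0 fail=0; on 'c' 0 → fail=0;  out ∅∪∅=∅
  n23('b'): parent n0 fail=0; on 'b' 0 → fail=0;  out {6}∪∅={6}
  n2('dc'): parent n1 fail=0; on 'c' 0 → fail=14;  out ∅∪∅=∅
  n6('dd'): parent n1 fail=0; on 'd' 0 → fail=1;  out ∅∪∅=∅
  n11('ad'): parent n10 fail=0; on 'd' 0 → fail=1;  out ∅∪∅=∅
  n15('ca'): parent n14 fail=0; on 'a' 0 → fail=10;  out ∅∪∅=∅
  n18('ac'): parent n10 fail=0; on 'c' 0 → fail=14;  out ∅∪∅=∅
  n22('db'): parent n1 fail=0; on 'b' 0 → fail=23;  out {5}∪{6}={5,6}
  n3('dca'): parent n2 fail=14; on 'a' 14 → fail=15;  out ∅∪∅=∅
  n7('ddb'): parent n6 fail=1; on 'b' 1 → fail=22;  out ∅∪{5,6}={5,6}
  n12('adc'): parent n11 fail=1; on 'c' 1 → fail=2;  out ∅∪∅=∅
  n16('cab'): parent n15 fail=10; on 'b' 10→0 → fail=23;  out ∅∪{6}={6}
  n19('acd'): parent n18 fail=14; on 'd' 14→0 → fail=1;  out ∅∪∅=∅
  n4('dcad'): parent n3 fail=15; on 'd' 15→10 → fail=11;  out ∅∪∅=∅
  n8('ddbd'): parent n7 fail=22; on 'd' 22→23→0 → fail=1;  out ∅∪∅=∅
  n13('adca'): parent n12 fail=2; on 'a' 2 → fail=3;  out {2}∪∅={2}
  n17('cabb'): parent n16 fail=23; on 'b' 23→0 → fail=23;  out {3}∪{6}={3,6}
  n20('acda'): parent n19 fail=1; on 'a' 1→0 → fail=10;  out ∅∪∅=∅
  n5('dcadb'): parent n4 fail=11; on 'b' 11→1 → fail=22;  out {0}∪{5,6}={0,5,6}
  n9('ddbdd'): parent n8 fail=1; on 'd' 1 → fail=6;  out {1}∪∅={1}
  n21('acdaa'): parent n20 fail=10; on 'a' 10→0 → fail=10;  out {4}∪∅={4}

Text stream:
i=0 'b': node 0→23  → match P6@[0:0]
i=1 'd': node 23→1 (fail-walked)
i=2 'a': node 1→10 (fail-walked)
i=3 'c': node 10→18
i=4 'd': node 18→19
i=5 'a': node 19→20
i=6 'a': node 20→21  → match P4@[2:6]
i=7 'a': node 21→10 (fail-walked)
i=8 'd': node 10→11
i=9 'c': node 11→12
i=10 'a': node 12→13  → match P2@[7:10]
i=11 'c': node 13→18 (fail-walked)
i=12 'a': node 18→15 (fail-walked)
i=13 'b': node 15→16  → match P6@[13:13]
i=14 'b': node 16→17  → match P3@[11:14],P6@[14:14]
i=15 'b': node 17→23 (fail-walked)  → match P6@[15:15]
i=16 'a': node 23→10 (fail-walked)
i=17 'd': node 10→11
i=18 'b': node 11→22 (fail-walked)  → match P5@[17:18],P6@[18:18]
i=19 'a': node 22→10 (fail-walked)
i=20 'a': node 10→10 (fail-walked)
i=21 'd': node 10→11
i=22 'd': node 11→6 (fail-walked)
i=23 'c': node 6→2 (fail-walked)
i=24 'a': node 2→3
i=25 'd': node 3→4
i=26 'b': node 4→5  → match P0@[22:26],P5@[25:26],P6@[26:26]
i=27 'd': node 5→1 (fail-walked)
i=28 'c': node 1→2
i=29 'a': node 2→3
i=30 'd': node 3→4
i=31 'b': node 4→5  → match P0@[27:31],P5@[30:31],P6@[31:31]
i=32 'd': node 5→1 (fail-walked)
i=33 'a': node 1→10 (fail-walked)
i=34 'd': node 10→11
i=35 'c': node 11→12
i=36 'a': node 12→13  → match P2@[33:36]
i=37 'd': node 13→4 (fail-walked)
i=38 'c': node 4→12 (fail-walked)
i=39 'a': node 12→13  → match P2@[36:39]
i=40 'd': node 13→4 (fail-walked)
i=41 'b': node 4→5  → match P0@[37:41],P5@[40:41],P6@[41:41]
i=42 'b': node 5→23 (fail-walked)  → match P6@[42:42]
i=43 'c': node 23→14 (fail-walked)
i=44 'd': node 14→1 (fail-walked)
i=45 'd': node 1→6
i=46 'c': node 6→2 (fail-walked)
i=47 'a': node 2→3
i=48 'd': node 3→4
i=49 'b': node 4→5  → match P0@[45:49],P5@[48:49],P6@[49:49]
i=50 'd': node 5→1 (fail-walked)

Result: [[0,6],[6,4],[10,2],[13,6],[14,3],[14,6],[15,6],[18,5],[18,6],[26,0],[26,5],[26,6],[31,0],[31,5],[31,6],[36,2],[39,2],[41,0],[41,5],[41,6],[42,6],[49,0],[49,5],[49,6]]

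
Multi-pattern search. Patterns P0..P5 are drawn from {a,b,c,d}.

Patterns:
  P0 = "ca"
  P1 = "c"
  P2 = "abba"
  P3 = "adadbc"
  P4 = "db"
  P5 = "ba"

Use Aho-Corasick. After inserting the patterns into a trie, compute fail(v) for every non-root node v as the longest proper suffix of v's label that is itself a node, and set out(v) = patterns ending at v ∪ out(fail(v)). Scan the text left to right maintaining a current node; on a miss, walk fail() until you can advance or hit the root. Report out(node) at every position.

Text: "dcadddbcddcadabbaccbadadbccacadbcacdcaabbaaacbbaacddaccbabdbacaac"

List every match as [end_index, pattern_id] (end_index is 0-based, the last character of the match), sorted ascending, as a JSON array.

Build:
Trie nodes:
  0='ε' goto a→3 b→14 c→1 d→12
  1='c' goto a→2  ←P1
  2='ca' goto ·  ←P0
  3='a' goto b→4 d→7
  4='ab' goto b→5
  5='abb' goto a→6
  6='abba' goto ·  ←P2
  7='ad' goto a→8
  8='ada' goto d→9
  9='adad' goto b→10
  10='adadb' goto c→11
  11='adadbc' goto ·  ←P3
  12='d' goto b→13
  13='db' goto ·  ←P4
  14='b' goto a→15
  15='ba' goto ·  ←P5

BFS fail/out derivation:
  n1('c'): parent n0 fail=0; on 'c' 0 → fail=0;  out {1}∪∅={1}
  n3('a'): parent n0 fail=0; on 'a' 0 → fail=0;  out ∅∪∅=∅
  n12('d'): parent n0 fail=0; on 'd' 0 → fail=0;  out ∅∪∅=∅
  n14('b'): parent n0 fail=0; on 'b' 0 → fail=0;  out ∅∪∅=∅
  n2('ca'): parent n1 fail=0; on 'a' 0 → fail=3;  out {0}∪∅={0}
  n4('ab'): parent n3 fail=0; on 'b' 0 → fail=14;  out ∅∪∅=∅
  n7('ad'): parent n3 fail=0; on 'd' 0 → fail=12;  out ∅∪∅=∅
  n13('db'): parent n12 fail=0; on 'b' 0 → fail=14;  out {4}∪∅={4}
  n15('ba'): parent n14 fail=0; on 'a' 0 → fail=3;  out {5}∪∅={5}
  n5('abb'): parent n4 fail=14; on 'b' 14→0 → fail=14;  out ∅∪∅=∅
  n8('ada'): parent n7 fail=12; on 'a' 12→0 → fail=3;  out ∅∪∅=∅
  n6('abba'): parent n5 fail=14; on 'a' 14 → fail=15;  out {2}∪{5}={2,5}
  n9('adad'): parent n8 fail=3; on 'd' 3 → fail=7;  out ∅∪∅=∅
  n10('adadb'): parent n9 fail=7; on 'b' 7→12 → fail=13;  out ∅∪{4}={4}
  n11('adadbc'): parent n10 fail=13; on 'c' 13→14→0 → fail=1;  out {3}∪{1}={1,3}

Text stream:
i=0 'd': node 0→12
i=1 'c': node 12→1 (via fail)  emit P1@[1:1]
i=2 'a': node 1→2  emit P0@[1:2]
i=3 'd': node 2→7 (via fail)
i=4 'd': node 7→12 (via fail)
i=5 'd': node 12→12 (via fail)
i=6 'b': node 12→13  emit P4@[5:6]
i=7 'c': node 13→1 (via fail)  emit P1@[7:7]
i=8 'd': node 1→12 (via fail)
i=9 'd': node 12→12 (via fail)
i=10 'c': node 12→1 (via fail)  emit P1@[10:10]
i=11 'a': node 1→2  emit P0@[10:11]
i=12 'd': node 2→7 (via fail)
i=13 'a': node 7→8
i=14 'b': node 8→4 (via fail)
i=15 'b': node 4→5
i=16 'a': node 5→6  emit P2@[13:16],P5@[15:16]
i=17 'c': node 6→1 (via fail)  emit P1@[17:17]
i=18 'c': node 1→1 (via fail)  emit P1@[18:18]
i=19 'b': node 1→14 (via fail)
i=20 'a': node 14→15  emit P5@[19:20]
i=21 'd': node 15→7 (via fail)
i=22 'a': node 7→8
i=23 'd': node 8→9
i=24 'b': node 9→10  emit P4@[23:24]
i=25 'c': node 10→11  emit P1@[25:25],P3@[20:25]
i=26 'c': node 11→1 (via fail)  emit P1@[26:26]
i=27 'a': node 1→2  emit P0@[26:27]
i=28 'c': node 2→1 (via fail)  emit P1@[28:28]
i=29 'a': node 1→2  emit P0@[28:29]
i=30 'd': node 2→7 (via fail)
i=31 'b': node 7→13 (via fail)  emit P4@[30:31]
i=32 'c': node 13→1 (via fail)  emit P1@[32:32]
i=33 'a': node 1→2  emit P0@[32:33]
i=34 'c': node 2→1 (via fail)  emit P1@[34:34]
i=35 'd': node 1→12 (via fail)
i=36 'c': node 12→1 (via fail)  emit P1@[36:36]
i=37 'a': node 1→2  emit P0@[36:37]
i=38 'a': node 2→3 (via fail)
i=39 'b': node 3→4
i=40 'b': node 4→5
i=41 'a': node 5→6  emit P2@[38:41],P5@[40:41]
i=42 'a': node 6→3 (via fail)
i=43 'a': node 3→3 (via fail)
i=44 'c': node 3→1 (via fail)  emit P1@[44:44]
i=45 'b': node 1→14 (via fail)
i=46 'b': node 14→14 (via fail)
i=47 'a': node 14→15  emit P5@[46:47]
i=48 'a': node 15→3 (via fail)
i=49 'c': node 3→1 (via fail)  emit P1@[49:49]
i=50 'd': node 1→12 (via fail)
i=51 'd': node 12→12 (via fail)
i=52 'a': node 12→3 (via fail)
i=53 'c': node 3→1 (via fail)  emit P1@[53:53]
i=54 'c': node 1→1 (via fail)  emit P1@[54:54]
i=55 'b': node 1→14 (via fail)
i=56 'a': node 14→15  emit P5@[55:56]
i=57 'b': node 15→4 (via fail)
i=58 'd': node 4→12 (via fail)
i=59 'b': node 12→13  emit P4@[58:59]
i=60 'a': node 13→15 (via fail)  emit P5@[59:60]
i=61 'c': node 15→1 (via fail)  emit P1@[61:61]
i=62 'a': node 1→2  emit P0@[61:62]
i=63 'a': node 2→3 (via fail)
i=64 'c': node 3→1 (via fail)  emit P1@[64:64]

Result: [[1,1],[2,0],[6,4],[7,1],[10,1],[11,0],[16,2],[16,5],[17,1],[18,1],[20,5],[24,4],[25,1],[25,3],[26,1],[27,0],[28,1],[29,0],[31,4],[32,1],[33,0],[34,1],[36,1],[37,0],[41,2],[41,5],[44,1],[47,5],[49,1],[53,1],[54,1],[56,5],[59,4],[60,5],[61,1],[62,0],[64,1]]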